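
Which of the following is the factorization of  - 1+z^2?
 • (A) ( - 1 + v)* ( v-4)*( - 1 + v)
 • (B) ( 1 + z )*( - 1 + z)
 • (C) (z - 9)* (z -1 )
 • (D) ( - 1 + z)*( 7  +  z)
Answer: B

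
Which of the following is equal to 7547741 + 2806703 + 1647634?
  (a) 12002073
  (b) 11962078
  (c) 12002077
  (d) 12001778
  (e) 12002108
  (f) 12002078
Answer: f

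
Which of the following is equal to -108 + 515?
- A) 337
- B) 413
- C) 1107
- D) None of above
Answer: D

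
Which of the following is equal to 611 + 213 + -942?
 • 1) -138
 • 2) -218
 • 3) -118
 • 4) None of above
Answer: 3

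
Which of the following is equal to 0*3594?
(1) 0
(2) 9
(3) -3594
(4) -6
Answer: 1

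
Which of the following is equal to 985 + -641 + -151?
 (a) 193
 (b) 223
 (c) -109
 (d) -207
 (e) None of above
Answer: a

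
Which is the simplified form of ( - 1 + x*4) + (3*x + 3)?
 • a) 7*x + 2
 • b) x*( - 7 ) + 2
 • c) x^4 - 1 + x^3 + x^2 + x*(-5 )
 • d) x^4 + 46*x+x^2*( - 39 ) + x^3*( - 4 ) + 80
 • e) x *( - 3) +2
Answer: a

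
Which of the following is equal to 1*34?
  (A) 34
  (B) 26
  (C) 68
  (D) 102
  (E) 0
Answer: A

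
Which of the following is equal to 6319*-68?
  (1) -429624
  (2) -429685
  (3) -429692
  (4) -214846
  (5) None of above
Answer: 3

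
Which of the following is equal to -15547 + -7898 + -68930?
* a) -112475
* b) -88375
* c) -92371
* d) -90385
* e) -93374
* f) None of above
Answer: f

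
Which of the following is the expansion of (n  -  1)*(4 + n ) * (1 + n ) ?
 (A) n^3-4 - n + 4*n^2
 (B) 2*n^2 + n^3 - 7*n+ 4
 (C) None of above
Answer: A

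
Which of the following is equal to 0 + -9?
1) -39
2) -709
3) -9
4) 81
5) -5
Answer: 3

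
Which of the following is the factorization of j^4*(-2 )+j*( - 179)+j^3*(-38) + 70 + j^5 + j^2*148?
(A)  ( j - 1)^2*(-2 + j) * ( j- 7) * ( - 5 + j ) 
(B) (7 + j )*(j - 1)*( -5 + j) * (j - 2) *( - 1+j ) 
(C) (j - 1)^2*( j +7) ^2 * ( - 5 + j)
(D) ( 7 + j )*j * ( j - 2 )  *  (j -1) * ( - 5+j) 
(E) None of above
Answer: B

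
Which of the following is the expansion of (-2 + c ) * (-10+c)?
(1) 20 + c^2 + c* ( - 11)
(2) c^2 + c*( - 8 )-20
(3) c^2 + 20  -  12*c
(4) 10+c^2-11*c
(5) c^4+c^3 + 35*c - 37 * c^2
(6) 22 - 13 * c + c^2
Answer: 3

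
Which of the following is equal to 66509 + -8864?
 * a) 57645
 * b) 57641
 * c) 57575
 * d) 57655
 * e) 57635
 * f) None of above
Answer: a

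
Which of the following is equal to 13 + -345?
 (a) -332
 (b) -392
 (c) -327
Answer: a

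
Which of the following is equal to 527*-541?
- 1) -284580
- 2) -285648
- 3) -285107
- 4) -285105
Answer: 3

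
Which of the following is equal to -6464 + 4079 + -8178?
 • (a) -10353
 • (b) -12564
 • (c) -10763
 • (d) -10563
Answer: d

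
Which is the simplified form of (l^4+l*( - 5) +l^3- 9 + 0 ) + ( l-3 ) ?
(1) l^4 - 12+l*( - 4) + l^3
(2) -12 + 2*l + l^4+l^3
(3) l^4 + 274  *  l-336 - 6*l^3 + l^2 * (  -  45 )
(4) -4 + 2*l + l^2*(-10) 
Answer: 1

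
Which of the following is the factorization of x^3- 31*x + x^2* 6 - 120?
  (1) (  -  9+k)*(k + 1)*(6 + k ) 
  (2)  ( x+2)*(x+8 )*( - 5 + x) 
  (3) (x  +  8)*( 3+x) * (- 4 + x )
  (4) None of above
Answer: 4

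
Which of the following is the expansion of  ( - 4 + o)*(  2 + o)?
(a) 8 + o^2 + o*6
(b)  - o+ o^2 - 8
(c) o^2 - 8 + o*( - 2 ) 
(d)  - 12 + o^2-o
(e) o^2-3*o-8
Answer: c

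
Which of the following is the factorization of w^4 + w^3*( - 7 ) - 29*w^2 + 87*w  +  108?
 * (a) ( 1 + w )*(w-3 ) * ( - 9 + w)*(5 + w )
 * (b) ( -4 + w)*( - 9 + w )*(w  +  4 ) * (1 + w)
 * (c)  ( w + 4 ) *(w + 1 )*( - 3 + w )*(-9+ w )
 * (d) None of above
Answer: c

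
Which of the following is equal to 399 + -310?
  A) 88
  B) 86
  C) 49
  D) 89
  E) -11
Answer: D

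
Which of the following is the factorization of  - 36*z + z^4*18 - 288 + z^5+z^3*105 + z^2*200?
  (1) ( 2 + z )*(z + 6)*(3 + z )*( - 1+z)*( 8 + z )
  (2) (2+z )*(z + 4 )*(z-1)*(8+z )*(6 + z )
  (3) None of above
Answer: 1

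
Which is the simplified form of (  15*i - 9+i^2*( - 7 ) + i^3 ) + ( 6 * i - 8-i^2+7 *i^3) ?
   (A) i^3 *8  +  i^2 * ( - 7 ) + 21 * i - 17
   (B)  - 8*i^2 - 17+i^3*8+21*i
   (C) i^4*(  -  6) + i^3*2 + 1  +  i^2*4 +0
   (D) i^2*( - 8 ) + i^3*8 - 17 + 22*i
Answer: B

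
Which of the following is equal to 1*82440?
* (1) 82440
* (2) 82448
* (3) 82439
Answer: 1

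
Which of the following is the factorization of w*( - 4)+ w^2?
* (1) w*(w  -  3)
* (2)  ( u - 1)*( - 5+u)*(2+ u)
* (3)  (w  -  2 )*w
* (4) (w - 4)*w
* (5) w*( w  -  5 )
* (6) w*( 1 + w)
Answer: 4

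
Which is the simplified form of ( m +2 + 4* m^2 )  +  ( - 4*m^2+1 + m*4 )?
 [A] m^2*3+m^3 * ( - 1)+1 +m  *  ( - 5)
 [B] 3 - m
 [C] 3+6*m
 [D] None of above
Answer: D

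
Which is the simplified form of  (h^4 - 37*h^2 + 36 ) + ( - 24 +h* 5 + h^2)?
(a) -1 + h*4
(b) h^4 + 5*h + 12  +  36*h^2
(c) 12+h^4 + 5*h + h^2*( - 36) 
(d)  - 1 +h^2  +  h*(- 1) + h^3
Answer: c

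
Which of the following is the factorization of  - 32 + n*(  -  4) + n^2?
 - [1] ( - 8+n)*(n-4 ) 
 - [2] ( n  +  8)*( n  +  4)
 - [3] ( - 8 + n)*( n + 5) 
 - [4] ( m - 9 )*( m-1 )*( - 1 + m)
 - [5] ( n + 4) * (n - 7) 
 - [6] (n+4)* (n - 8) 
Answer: 6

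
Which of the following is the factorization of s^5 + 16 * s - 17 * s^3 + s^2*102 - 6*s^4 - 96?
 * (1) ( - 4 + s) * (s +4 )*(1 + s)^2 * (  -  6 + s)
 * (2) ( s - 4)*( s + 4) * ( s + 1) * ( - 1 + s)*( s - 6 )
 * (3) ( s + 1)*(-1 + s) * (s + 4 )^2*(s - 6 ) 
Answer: 2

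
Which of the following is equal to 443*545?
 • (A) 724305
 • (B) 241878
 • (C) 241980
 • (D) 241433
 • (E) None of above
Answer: E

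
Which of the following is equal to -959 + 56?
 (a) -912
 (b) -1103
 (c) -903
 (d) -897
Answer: c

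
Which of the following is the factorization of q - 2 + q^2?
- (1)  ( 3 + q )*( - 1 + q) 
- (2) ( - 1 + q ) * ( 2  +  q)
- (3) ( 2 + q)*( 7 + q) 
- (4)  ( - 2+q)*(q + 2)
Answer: 2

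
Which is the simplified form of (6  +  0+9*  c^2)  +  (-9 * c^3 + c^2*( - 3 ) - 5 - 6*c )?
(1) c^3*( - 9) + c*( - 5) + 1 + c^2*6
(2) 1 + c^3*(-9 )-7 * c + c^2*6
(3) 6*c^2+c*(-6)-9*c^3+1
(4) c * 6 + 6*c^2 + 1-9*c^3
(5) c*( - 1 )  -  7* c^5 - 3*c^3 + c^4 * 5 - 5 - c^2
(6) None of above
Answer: 3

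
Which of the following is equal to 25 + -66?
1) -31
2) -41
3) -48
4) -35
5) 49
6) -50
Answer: 2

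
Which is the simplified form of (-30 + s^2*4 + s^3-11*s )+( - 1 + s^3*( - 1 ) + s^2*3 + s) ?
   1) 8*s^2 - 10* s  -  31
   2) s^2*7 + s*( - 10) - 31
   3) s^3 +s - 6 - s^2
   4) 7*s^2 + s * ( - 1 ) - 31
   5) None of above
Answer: 2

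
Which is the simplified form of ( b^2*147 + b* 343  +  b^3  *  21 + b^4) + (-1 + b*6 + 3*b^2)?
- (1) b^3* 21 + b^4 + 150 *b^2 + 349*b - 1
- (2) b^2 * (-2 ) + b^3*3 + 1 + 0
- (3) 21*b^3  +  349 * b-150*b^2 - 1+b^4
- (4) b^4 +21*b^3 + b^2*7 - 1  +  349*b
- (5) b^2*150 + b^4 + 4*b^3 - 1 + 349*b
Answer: 1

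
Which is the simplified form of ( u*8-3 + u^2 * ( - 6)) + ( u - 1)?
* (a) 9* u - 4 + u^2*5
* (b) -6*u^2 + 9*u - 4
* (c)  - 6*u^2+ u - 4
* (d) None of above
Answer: b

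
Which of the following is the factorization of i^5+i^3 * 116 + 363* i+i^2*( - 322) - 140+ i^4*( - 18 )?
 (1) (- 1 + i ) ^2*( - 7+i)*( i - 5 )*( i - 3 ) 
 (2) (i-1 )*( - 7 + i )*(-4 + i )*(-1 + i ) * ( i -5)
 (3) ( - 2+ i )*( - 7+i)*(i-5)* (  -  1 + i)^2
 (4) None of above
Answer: 2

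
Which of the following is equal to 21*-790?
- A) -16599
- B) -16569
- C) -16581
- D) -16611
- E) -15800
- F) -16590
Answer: F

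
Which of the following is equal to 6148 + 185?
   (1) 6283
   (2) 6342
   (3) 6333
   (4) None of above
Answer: 3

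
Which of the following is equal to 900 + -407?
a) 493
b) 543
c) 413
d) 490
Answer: a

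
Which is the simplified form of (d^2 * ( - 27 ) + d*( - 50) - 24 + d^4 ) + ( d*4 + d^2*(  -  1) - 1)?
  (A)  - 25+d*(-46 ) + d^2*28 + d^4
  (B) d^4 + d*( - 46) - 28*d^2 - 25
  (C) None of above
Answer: B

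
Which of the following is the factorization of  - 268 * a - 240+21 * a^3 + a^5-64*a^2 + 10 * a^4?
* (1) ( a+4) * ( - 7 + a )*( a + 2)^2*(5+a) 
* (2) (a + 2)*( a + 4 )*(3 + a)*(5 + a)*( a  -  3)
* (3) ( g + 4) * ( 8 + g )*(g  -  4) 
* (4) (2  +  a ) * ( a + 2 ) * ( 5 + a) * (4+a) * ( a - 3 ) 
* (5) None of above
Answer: 4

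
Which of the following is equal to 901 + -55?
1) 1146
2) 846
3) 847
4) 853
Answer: 2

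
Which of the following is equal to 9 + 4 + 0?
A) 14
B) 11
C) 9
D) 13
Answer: D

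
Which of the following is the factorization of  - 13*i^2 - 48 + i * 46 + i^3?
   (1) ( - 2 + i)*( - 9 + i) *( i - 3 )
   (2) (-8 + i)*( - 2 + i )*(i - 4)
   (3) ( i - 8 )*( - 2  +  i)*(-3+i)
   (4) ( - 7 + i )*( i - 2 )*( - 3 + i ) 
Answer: 3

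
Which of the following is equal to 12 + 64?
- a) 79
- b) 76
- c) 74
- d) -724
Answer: b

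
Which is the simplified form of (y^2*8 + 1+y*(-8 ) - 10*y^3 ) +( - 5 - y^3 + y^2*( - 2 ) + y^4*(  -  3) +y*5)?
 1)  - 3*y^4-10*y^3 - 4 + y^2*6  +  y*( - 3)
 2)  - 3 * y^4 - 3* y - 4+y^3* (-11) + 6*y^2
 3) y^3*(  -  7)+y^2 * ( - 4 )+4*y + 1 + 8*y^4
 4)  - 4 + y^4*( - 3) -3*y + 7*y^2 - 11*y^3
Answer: 2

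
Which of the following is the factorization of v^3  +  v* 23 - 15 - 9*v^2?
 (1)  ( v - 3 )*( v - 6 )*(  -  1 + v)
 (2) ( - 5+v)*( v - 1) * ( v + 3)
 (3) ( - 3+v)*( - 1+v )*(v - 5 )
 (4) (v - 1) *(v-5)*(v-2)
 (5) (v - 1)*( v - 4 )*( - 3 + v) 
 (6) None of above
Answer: 3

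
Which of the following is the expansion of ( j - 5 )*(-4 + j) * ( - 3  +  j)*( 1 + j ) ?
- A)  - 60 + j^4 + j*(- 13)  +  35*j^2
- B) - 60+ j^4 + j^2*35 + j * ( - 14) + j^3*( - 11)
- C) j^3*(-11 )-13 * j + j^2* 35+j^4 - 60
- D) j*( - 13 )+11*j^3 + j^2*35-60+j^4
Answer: C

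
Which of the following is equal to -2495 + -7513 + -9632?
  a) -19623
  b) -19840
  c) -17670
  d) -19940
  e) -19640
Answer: e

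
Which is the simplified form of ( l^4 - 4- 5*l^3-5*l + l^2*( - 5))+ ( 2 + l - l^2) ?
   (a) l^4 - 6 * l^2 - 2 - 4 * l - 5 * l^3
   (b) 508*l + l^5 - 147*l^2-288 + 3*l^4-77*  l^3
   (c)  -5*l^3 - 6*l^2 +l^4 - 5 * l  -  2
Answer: a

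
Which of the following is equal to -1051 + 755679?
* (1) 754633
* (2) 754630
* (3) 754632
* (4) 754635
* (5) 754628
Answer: 5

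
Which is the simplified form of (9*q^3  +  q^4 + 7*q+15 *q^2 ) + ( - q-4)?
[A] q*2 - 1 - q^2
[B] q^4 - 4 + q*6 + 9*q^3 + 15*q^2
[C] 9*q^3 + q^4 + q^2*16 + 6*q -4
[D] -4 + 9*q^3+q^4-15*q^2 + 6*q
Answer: B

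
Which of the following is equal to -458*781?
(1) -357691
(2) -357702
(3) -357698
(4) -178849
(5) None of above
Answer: 3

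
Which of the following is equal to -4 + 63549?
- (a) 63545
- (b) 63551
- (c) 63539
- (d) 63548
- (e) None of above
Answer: a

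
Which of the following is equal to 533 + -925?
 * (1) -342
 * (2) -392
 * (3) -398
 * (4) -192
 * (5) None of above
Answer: 2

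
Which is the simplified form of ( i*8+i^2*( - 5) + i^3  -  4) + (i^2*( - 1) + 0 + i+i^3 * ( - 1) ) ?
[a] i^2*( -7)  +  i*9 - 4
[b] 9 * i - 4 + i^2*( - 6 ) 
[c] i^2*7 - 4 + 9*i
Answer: b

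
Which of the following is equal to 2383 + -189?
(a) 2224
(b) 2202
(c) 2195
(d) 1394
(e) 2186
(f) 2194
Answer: f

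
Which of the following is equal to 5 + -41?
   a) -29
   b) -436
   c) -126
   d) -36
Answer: d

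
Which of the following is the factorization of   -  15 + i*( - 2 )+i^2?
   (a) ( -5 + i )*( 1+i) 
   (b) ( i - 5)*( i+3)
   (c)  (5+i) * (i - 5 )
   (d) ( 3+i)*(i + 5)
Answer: b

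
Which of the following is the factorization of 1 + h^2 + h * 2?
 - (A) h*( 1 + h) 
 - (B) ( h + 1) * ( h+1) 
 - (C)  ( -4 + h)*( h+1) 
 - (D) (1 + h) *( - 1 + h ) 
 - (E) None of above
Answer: B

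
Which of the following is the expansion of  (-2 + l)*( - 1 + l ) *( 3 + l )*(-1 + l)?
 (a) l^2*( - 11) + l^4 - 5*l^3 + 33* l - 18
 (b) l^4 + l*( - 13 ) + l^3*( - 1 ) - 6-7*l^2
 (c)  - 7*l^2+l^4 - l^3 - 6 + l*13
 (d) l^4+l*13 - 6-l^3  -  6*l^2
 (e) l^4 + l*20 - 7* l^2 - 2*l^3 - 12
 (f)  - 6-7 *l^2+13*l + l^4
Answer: c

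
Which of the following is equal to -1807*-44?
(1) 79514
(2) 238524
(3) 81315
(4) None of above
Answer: 4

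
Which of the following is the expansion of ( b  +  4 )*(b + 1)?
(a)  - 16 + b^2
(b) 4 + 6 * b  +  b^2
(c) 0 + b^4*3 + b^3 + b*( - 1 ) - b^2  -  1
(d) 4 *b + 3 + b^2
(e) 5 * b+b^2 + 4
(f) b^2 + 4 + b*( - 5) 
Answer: e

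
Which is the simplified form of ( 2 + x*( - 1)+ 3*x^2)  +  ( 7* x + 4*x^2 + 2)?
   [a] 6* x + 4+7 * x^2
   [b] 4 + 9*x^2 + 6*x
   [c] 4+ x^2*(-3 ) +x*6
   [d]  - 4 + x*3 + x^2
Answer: a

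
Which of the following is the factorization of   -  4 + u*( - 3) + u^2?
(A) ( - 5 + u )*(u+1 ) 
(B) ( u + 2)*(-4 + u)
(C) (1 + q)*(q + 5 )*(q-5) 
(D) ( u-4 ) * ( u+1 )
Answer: D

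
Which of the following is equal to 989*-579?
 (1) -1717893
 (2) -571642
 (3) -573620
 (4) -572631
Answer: 4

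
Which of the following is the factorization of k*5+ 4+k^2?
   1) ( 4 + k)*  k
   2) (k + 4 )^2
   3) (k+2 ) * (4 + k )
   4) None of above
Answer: 4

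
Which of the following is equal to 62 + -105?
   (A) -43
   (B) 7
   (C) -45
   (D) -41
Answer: A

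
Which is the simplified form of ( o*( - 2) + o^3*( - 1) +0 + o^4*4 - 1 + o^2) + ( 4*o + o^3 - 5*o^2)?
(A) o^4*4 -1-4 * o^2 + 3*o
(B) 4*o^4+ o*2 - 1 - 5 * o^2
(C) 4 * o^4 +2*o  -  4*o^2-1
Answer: C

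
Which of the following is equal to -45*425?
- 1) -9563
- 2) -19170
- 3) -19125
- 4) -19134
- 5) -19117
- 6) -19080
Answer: 3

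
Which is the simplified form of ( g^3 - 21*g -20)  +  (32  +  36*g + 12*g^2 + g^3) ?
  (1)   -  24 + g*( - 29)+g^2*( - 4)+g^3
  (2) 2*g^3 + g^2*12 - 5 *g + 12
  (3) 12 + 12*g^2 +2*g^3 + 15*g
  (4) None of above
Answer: 3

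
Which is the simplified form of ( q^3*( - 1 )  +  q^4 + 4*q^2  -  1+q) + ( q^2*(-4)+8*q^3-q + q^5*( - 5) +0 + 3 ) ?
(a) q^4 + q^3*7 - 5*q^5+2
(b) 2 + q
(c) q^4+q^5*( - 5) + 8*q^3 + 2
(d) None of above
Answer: a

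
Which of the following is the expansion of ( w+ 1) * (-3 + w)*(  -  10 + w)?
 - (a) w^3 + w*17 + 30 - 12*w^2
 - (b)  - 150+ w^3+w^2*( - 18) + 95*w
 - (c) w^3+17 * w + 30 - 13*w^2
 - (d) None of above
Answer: a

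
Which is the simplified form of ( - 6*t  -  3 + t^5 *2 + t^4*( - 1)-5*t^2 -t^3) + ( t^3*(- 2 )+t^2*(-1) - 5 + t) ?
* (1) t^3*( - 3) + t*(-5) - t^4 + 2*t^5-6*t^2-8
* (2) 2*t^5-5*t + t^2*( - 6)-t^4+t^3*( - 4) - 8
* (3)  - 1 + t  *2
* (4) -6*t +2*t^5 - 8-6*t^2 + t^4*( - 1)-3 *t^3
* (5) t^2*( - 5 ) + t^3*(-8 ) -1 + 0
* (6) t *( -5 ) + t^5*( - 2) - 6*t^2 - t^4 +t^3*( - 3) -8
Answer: 1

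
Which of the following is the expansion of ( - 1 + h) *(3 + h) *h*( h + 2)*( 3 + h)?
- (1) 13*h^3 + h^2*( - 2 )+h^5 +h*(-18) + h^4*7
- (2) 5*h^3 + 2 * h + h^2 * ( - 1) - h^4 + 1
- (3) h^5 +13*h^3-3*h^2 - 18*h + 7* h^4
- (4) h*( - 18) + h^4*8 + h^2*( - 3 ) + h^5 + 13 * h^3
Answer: 3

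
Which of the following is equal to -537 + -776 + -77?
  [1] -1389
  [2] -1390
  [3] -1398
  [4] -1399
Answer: 2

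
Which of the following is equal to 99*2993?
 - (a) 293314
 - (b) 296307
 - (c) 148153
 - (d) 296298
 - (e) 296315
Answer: b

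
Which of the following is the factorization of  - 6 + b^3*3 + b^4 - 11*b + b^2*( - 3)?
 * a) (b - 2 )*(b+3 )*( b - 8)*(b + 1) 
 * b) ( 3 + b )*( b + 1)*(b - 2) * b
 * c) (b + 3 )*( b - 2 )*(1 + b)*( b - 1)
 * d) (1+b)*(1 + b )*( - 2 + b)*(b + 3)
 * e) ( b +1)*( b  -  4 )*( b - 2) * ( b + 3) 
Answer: d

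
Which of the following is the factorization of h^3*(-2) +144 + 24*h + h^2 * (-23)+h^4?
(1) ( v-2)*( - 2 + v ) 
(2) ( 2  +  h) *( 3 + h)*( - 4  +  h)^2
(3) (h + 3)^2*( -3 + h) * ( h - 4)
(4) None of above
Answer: 4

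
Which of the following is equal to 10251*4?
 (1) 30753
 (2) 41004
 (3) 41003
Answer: 2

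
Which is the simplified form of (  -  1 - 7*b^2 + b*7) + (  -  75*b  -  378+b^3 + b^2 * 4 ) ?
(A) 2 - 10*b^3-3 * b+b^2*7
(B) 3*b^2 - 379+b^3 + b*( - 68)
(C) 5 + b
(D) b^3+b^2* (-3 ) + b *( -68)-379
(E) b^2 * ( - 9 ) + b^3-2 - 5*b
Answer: D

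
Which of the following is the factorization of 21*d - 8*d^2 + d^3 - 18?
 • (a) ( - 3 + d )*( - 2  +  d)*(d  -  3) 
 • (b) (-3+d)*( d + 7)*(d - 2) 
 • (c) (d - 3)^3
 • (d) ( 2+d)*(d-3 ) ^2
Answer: a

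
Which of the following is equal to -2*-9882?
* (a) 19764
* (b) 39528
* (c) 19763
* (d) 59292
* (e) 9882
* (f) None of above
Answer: a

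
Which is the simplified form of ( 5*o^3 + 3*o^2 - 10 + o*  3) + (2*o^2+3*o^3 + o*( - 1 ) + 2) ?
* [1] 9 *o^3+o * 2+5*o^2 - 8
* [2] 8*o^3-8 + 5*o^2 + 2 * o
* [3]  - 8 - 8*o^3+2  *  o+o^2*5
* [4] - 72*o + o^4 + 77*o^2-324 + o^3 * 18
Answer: 2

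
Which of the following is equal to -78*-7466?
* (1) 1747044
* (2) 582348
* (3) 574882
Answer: 2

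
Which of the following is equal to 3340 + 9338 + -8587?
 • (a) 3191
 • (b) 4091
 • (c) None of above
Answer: b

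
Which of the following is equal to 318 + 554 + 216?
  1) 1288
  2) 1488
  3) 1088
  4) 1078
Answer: 3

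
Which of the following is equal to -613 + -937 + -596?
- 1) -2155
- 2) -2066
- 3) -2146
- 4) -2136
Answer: 3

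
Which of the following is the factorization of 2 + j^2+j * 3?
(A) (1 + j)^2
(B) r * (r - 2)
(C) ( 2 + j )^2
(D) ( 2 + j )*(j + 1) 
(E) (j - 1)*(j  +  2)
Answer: D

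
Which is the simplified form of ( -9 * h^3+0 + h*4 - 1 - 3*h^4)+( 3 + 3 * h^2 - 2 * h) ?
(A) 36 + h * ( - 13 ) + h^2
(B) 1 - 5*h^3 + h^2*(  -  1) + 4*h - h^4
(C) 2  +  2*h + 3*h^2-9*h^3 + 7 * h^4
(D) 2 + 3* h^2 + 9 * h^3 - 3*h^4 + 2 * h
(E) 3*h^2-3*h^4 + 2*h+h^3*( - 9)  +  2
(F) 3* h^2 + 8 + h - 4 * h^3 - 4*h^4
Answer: E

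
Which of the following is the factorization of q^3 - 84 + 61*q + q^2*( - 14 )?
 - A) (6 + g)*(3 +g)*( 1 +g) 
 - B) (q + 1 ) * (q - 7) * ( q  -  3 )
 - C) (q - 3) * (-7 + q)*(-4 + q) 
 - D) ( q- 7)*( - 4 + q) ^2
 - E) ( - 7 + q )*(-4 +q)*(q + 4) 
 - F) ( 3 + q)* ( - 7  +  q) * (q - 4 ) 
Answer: C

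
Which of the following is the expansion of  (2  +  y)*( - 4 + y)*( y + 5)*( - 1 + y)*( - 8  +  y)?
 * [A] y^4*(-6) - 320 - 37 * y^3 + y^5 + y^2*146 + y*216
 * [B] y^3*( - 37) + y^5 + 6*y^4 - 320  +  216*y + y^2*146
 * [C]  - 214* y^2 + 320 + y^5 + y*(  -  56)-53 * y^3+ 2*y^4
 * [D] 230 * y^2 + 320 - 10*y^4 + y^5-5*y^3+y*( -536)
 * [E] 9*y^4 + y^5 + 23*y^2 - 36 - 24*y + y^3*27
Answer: A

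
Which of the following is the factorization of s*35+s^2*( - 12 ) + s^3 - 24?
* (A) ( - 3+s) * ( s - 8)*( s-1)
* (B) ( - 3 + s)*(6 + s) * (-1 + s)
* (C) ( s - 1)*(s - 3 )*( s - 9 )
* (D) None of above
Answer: A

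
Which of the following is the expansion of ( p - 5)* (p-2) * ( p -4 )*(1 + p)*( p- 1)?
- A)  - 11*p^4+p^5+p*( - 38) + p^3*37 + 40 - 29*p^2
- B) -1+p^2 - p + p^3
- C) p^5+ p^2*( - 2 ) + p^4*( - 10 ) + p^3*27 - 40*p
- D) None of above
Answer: A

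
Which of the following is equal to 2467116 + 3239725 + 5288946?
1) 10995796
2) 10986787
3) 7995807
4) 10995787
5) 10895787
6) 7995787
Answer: 4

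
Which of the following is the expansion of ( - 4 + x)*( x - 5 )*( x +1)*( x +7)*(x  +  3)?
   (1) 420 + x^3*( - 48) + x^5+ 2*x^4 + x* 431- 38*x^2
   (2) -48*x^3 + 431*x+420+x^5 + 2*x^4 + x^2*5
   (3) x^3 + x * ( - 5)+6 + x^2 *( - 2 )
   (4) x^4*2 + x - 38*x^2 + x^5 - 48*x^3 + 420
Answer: 1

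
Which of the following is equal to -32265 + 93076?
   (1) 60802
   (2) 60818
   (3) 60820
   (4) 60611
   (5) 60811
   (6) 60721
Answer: 5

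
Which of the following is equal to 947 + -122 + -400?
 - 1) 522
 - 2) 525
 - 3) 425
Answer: 3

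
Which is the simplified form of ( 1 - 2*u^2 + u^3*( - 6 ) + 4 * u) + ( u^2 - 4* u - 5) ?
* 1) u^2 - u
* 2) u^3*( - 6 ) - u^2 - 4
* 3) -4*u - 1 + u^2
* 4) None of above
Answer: 2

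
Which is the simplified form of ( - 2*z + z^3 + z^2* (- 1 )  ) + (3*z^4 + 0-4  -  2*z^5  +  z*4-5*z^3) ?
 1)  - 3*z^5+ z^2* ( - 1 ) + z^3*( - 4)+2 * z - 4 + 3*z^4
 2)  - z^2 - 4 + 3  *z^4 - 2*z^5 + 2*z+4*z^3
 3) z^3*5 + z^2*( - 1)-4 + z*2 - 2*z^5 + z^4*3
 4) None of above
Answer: 4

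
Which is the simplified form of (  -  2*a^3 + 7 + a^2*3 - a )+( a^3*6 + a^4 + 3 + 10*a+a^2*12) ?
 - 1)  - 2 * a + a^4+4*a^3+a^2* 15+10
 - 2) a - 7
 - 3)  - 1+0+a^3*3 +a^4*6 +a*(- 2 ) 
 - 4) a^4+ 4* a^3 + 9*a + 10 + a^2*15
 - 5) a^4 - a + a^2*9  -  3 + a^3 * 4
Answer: 4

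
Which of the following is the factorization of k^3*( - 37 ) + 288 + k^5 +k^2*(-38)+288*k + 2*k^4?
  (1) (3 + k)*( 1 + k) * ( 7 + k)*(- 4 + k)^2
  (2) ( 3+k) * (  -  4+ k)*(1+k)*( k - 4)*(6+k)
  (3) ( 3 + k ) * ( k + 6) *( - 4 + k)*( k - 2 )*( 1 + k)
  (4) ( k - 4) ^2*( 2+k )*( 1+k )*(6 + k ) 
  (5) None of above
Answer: 2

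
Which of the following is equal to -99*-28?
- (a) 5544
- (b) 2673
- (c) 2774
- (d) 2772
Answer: d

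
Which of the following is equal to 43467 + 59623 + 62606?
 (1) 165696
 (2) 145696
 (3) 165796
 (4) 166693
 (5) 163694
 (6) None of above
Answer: 1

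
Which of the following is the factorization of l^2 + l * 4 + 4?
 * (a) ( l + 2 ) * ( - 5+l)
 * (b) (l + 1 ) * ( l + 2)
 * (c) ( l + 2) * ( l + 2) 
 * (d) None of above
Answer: c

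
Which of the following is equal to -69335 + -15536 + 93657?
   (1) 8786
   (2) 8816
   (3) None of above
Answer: 1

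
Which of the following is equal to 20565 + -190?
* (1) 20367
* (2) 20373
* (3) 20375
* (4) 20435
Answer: 3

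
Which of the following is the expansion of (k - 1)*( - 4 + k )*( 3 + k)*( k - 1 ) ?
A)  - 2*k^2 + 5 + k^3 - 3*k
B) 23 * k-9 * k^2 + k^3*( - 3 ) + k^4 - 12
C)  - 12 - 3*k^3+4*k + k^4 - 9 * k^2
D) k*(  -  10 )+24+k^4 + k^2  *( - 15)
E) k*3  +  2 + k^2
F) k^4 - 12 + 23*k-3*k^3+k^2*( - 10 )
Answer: B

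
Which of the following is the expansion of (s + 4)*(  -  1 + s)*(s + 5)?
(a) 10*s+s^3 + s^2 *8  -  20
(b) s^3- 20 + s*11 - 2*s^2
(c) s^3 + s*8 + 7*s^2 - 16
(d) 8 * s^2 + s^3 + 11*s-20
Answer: d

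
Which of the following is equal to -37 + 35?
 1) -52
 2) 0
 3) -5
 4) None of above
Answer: 4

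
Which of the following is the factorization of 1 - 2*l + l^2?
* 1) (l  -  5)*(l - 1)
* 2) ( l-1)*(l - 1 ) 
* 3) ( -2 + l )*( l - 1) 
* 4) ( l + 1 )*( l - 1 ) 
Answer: 2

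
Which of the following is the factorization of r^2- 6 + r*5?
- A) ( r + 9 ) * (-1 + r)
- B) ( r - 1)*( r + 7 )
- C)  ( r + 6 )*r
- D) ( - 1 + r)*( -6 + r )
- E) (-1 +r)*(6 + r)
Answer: E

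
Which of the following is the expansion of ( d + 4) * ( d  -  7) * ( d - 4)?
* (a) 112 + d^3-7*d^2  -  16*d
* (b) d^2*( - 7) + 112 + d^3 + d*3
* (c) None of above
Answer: a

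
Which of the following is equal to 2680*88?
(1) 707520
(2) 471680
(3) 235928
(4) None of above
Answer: 4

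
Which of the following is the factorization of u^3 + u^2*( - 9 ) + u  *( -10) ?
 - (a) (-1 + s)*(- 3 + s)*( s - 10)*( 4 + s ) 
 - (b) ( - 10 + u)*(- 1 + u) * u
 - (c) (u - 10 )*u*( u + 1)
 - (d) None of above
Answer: c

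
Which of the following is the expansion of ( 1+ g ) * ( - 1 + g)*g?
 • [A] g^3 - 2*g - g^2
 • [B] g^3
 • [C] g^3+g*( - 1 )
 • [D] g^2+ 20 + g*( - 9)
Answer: C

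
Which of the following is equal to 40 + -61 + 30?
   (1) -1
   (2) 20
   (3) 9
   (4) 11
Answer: 3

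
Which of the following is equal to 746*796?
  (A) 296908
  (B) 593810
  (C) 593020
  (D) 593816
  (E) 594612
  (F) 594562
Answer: D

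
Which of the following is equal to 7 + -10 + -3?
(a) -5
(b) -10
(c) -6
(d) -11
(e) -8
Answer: c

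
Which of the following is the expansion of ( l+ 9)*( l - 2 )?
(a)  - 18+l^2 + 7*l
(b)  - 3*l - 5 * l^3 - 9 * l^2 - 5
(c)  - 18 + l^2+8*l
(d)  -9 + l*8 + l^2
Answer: a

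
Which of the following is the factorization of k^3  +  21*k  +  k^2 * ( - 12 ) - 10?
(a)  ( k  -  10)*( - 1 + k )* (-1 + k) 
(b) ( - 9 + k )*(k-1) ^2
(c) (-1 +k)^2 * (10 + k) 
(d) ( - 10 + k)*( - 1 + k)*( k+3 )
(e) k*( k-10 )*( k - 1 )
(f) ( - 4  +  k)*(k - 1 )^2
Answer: a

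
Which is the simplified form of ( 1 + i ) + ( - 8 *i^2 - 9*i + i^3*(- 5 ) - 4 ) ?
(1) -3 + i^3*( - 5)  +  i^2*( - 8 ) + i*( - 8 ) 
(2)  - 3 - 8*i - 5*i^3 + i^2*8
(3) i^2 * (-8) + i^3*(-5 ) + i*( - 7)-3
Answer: 1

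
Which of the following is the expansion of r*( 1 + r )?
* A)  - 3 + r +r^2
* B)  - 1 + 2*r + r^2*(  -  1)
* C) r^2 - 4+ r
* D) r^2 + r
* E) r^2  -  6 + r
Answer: D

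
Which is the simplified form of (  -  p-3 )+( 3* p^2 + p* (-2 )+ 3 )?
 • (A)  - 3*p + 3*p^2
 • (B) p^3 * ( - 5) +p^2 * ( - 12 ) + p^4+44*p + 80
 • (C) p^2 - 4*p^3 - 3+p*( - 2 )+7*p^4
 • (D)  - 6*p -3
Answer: A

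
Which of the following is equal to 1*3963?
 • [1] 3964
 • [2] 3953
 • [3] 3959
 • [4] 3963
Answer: 4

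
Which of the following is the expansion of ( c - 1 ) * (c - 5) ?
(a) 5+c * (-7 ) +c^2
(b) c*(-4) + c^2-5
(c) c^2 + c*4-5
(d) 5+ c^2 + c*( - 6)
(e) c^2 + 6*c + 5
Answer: d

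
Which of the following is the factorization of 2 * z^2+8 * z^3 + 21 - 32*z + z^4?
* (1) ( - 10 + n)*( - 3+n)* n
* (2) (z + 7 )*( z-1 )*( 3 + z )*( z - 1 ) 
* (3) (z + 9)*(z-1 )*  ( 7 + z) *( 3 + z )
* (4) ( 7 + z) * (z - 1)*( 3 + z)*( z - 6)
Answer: 2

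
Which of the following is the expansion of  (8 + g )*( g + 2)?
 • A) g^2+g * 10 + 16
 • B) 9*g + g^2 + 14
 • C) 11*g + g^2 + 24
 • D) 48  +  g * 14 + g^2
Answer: A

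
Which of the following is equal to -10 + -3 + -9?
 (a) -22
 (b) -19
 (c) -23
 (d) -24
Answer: a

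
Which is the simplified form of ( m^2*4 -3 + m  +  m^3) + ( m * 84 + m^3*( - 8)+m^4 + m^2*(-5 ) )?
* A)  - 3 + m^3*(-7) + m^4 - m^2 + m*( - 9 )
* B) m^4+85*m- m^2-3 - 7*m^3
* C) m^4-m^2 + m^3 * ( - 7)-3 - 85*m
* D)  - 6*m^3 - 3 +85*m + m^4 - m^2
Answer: B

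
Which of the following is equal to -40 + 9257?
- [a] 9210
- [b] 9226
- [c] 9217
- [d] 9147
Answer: c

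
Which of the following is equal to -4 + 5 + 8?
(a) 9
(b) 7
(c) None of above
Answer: a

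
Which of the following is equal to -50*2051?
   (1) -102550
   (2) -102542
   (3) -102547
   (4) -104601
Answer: 1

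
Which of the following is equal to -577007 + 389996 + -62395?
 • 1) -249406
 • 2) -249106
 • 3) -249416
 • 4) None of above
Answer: 1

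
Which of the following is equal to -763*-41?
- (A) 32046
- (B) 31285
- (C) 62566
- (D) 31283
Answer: D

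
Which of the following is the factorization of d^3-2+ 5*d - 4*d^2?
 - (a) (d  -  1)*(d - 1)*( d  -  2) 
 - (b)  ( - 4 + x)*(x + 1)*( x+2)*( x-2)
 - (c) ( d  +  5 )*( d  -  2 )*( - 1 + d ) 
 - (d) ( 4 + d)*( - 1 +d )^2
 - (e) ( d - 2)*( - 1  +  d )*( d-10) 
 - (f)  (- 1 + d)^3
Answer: a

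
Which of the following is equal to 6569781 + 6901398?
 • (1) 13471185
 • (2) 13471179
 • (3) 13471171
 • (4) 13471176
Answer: 2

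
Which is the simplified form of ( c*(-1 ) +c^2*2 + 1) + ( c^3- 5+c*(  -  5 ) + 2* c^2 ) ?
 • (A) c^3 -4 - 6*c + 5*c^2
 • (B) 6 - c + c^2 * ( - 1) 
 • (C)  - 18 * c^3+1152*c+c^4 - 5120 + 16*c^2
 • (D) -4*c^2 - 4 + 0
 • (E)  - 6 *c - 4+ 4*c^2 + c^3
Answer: E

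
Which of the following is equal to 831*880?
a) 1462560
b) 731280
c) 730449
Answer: b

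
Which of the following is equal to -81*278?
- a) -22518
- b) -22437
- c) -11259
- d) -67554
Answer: a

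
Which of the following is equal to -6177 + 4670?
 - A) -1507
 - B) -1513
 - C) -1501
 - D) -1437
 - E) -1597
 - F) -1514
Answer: A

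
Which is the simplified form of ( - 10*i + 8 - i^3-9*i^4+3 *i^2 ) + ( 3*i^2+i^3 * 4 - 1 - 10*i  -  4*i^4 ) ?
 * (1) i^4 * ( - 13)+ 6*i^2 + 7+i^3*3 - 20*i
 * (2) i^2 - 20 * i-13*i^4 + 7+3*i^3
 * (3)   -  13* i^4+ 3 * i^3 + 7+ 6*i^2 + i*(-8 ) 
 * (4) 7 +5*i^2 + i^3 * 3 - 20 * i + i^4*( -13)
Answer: 1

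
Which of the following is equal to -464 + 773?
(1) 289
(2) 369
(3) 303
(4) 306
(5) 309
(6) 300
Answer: 5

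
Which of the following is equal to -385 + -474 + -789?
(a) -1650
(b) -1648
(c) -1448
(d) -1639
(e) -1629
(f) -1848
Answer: b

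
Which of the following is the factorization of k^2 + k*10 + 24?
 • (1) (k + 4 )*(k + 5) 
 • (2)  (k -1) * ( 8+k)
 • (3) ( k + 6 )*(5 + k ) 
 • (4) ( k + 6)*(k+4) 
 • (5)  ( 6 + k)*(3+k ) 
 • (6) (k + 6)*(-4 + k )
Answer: 4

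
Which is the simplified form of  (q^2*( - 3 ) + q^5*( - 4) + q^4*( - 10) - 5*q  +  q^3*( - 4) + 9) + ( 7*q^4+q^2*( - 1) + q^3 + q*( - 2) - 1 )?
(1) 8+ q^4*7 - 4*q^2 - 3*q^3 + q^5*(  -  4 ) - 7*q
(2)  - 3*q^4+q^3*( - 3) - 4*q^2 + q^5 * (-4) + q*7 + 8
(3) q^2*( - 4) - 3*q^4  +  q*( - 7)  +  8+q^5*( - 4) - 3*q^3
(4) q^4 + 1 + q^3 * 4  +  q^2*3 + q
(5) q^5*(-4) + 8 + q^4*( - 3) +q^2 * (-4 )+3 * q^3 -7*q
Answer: 3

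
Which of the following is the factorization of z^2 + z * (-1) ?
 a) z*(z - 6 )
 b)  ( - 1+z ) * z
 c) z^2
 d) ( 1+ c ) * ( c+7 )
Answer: b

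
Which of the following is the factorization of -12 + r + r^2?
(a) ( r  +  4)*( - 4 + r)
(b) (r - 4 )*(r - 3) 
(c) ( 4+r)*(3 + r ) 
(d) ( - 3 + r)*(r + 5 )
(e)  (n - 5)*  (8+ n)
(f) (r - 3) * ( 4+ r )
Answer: f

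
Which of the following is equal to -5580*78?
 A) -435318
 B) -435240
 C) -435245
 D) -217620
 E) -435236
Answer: B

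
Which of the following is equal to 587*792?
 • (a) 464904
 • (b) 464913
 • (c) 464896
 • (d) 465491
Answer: a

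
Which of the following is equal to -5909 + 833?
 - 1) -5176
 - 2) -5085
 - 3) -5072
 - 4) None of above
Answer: 4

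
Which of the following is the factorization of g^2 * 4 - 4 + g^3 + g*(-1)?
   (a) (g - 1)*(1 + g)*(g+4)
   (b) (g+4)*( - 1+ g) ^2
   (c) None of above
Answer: a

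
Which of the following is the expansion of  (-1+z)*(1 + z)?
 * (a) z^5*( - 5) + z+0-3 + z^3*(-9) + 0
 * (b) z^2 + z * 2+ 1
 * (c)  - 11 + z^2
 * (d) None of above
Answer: d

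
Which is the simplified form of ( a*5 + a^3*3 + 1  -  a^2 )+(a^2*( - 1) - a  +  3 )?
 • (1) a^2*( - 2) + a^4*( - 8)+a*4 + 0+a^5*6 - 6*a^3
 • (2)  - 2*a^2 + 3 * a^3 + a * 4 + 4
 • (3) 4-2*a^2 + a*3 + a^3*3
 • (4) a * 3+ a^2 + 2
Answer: 2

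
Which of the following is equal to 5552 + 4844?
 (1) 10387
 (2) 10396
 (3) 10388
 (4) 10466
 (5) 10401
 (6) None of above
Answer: 2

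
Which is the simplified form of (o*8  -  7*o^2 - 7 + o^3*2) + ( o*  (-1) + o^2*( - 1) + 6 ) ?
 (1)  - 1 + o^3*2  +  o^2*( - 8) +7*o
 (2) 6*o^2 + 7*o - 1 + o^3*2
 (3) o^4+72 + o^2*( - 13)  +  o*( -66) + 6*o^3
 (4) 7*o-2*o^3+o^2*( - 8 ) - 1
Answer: 1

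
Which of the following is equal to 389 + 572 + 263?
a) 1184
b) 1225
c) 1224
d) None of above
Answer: c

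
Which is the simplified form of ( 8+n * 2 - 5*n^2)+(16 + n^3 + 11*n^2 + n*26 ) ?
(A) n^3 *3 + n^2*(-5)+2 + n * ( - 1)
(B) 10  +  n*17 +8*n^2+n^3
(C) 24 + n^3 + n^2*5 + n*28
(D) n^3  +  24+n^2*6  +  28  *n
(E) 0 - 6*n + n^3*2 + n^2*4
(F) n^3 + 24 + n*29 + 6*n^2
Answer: D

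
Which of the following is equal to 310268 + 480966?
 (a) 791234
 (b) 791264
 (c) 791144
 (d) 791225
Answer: a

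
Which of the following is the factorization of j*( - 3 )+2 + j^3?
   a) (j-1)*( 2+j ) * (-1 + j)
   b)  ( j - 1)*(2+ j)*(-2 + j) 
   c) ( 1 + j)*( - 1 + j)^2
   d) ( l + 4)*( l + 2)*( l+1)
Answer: a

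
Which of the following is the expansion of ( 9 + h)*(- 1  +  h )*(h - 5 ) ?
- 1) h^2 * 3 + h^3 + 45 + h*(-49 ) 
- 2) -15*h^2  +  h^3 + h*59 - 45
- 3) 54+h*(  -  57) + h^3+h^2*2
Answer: 1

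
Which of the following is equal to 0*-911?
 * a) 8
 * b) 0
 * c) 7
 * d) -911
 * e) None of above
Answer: b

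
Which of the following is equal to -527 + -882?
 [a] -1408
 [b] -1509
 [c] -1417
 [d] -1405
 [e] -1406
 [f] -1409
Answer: f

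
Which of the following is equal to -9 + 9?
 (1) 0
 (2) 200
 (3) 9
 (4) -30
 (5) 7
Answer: 1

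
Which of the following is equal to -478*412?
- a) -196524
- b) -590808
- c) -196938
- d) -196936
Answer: d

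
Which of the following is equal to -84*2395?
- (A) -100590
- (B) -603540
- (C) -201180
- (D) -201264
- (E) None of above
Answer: C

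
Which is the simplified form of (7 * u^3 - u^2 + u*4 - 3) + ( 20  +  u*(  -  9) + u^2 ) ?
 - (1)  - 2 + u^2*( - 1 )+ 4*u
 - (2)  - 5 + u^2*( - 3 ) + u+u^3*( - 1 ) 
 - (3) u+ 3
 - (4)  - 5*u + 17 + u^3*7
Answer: 4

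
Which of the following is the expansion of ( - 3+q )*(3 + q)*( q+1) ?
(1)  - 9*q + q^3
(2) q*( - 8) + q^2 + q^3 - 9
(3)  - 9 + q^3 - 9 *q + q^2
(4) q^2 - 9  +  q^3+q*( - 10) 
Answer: 3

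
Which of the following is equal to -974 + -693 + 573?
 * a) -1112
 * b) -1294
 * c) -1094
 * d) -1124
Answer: c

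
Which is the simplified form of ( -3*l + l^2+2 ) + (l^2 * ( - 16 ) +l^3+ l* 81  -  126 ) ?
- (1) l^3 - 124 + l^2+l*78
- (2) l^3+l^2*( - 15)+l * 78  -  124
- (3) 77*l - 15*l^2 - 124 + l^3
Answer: 2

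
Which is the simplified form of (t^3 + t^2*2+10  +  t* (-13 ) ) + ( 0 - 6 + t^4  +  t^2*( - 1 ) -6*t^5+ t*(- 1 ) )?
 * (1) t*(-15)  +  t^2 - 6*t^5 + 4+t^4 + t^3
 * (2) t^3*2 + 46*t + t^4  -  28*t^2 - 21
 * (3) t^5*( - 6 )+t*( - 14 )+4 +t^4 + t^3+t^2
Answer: 3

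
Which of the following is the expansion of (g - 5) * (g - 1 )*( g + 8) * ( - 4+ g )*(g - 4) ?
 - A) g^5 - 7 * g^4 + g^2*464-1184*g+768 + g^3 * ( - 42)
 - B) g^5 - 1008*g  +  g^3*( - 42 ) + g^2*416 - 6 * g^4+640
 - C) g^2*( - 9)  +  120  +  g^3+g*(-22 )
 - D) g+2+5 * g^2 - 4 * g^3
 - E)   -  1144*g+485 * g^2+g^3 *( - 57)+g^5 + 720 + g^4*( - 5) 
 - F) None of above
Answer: F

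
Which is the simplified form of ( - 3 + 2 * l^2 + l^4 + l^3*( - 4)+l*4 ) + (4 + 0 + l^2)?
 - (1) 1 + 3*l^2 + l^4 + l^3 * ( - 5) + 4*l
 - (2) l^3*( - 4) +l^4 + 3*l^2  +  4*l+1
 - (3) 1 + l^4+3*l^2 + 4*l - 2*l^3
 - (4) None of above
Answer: 2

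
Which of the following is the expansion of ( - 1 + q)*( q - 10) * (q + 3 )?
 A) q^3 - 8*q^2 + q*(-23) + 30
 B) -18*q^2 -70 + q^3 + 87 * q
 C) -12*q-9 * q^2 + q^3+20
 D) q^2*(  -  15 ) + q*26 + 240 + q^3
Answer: A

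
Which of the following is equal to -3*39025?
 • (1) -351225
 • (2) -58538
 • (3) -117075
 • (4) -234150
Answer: 3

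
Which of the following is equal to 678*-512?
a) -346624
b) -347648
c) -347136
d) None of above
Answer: c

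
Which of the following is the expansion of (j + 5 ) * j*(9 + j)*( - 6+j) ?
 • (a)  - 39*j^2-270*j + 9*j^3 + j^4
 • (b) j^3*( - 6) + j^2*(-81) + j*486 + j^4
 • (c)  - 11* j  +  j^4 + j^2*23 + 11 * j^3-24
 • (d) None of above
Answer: d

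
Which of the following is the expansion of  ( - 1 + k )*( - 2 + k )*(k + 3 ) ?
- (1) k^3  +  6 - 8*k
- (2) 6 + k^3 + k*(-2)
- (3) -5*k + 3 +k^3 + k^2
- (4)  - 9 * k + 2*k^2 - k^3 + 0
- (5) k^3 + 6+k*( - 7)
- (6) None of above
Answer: 5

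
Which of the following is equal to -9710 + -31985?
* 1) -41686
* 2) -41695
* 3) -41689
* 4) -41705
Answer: 2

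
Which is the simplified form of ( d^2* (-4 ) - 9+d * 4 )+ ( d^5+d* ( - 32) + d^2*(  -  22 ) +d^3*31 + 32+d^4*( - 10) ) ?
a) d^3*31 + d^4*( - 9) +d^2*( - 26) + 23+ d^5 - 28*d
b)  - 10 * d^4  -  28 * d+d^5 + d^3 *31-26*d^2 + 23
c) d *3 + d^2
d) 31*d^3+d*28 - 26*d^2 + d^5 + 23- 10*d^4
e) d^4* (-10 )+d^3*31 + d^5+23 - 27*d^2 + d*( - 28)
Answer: b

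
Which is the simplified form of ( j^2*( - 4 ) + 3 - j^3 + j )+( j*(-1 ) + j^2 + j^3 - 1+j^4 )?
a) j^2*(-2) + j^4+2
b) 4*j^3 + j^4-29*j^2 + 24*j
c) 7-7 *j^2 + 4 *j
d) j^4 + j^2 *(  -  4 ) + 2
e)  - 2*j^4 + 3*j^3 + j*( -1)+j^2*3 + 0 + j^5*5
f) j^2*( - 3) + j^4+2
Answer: f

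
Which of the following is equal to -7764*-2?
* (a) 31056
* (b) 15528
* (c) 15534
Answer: b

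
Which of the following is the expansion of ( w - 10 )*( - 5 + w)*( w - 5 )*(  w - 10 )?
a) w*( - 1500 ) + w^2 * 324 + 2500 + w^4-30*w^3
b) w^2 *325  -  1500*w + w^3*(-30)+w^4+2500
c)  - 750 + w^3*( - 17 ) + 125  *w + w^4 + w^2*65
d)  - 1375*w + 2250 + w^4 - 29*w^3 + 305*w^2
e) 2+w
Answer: b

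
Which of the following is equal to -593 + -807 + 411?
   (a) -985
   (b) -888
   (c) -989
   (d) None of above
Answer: c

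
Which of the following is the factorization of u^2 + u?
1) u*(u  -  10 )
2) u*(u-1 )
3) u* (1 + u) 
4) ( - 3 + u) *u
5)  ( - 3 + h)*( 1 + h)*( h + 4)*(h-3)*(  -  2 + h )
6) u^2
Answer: 3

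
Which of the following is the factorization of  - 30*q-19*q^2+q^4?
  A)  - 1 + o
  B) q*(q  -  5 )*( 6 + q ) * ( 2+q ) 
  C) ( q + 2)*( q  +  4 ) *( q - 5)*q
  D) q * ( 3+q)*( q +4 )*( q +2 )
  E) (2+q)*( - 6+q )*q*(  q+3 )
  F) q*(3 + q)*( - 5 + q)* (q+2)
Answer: F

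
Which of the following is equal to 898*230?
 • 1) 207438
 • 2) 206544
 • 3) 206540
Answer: 3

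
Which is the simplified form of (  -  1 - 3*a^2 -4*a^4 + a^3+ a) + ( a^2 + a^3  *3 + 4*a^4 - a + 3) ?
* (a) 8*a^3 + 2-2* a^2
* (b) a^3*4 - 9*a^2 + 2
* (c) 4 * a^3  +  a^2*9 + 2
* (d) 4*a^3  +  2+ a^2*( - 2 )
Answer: d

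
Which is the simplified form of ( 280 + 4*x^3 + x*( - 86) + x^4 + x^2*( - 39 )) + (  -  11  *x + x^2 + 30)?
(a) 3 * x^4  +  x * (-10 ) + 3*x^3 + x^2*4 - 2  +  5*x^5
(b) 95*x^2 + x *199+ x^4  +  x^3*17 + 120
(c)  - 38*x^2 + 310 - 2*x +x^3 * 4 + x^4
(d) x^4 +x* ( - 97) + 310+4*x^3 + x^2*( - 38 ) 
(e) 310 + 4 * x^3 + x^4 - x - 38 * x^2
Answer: d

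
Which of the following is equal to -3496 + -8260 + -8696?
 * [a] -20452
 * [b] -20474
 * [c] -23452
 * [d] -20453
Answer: a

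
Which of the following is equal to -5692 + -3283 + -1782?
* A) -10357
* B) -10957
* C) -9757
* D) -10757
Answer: D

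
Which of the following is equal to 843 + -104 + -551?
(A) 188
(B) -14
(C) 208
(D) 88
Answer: A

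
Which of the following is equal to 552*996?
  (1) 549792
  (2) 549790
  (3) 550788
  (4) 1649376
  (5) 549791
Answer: 1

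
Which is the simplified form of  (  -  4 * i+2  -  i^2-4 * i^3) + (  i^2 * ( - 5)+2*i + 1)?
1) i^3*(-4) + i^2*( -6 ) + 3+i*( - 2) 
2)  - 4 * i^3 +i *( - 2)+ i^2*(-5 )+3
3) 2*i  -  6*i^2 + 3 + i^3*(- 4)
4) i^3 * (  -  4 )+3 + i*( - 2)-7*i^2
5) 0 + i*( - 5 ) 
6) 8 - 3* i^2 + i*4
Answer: 1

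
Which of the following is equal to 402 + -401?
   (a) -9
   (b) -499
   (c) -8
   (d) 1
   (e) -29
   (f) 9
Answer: d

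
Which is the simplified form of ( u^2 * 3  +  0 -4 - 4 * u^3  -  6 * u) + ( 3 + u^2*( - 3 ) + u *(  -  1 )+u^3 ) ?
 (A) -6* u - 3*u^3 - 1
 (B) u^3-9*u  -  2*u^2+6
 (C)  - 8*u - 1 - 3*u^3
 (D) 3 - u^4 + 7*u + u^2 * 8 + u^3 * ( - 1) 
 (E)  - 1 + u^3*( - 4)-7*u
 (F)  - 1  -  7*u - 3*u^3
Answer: F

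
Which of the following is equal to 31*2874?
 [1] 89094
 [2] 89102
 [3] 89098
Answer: 1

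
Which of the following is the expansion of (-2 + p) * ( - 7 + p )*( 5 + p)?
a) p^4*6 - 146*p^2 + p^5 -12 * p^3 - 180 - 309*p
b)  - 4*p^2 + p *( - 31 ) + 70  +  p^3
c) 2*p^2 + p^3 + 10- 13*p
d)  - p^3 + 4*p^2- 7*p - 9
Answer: b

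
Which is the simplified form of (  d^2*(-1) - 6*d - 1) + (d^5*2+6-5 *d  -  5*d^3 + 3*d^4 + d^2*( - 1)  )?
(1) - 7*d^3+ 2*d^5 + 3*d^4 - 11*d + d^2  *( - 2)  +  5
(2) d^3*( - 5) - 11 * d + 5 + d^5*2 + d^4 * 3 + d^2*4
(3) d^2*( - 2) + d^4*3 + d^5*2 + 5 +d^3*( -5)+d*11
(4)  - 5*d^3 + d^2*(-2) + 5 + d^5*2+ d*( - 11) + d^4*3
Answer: 4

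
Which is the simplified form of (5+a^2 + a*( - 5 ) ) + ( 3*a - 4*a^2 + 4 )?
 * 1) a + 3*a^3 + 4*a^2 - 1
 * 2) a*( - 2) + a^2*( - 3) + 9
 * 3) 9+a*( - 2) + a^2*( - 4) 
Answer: 2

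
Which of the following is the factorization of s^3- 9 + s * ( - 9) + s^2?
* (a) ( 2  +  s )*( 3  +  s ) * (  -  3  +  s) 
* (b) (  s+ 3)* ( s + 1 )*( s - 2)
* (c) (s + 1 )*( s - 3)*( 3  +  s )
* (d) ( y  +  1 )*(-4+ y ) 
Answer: c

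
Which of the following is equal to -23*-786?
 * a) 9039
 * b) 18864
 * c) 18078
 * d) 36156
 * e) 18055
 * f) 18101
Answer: c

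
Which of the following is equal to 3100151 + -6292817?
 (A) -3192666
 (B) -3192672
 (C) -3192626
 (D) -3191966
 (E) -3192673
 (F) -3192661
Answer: A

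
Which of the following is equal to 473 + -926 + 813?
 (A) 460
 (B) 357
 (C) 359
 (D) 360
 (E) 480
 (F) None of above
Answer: D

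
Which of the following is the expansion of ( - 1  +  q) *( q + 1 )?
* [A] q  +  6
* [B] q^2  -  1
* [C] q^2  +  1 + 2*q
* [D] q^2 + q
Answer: B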